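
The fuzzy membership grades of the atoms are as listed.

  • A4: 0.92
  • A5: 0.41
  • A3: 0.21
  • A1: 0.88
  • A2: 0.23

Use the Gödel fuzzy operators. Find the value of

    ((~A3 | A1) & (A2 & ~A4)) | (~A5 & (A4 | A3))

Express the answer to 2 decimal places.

~A3 = 1 − 0.21 = 0.79
~A3 | A1 = max(a, b) on (0.79, 0.88) = 0.88
~A4 = 1 − 0.92 = 0.08
A2 & ~A4 = min(a, b) on (0.23, 0.08) = 0.08
(~A3 | A1) & (A2 & ~A4) = min(a, b) on (0.88, 0.08) = 0.08
~A5 = 1 − 0.41 = 0.59
A4 | A3 = max(a, b) on (0.92, 0.21) = 0.92
~A5 & (A4 | A3) = min(a, b) on (0.59, 0.92) = 0.59
((~A3 | A1) & (A2 & ~A4)) | (~A5 & (A4 | A3)) = max(a, b) on (0.08, 0.59) = 0.59

0.59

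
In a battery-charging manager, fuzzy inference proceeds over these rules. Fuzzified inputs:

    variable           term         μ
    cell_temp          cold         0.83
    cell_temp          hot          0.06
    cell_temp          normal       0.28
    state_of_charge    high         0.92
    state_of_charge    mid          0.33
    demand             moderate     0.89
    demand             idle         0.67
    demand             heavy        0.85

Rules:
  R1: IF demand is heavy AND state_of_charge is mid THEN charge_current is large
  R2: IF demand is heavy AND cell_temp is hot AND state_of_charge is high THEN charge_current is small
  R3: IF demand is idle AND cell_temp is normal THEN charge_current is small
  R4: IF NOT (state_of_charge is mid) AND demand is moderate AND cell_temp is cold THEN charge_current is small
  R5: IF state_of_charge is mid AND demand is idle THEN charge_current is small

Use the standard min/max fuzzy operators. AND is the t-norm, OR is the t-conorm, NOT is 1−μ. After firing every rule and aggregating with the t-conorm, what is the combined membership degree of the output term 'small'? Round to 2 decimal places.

0.67

R1: heavy=0.85, mid=0.33; AND[min(a, b)] → w = 0.33
R2: heavy=0.85, hot=0.06, high=0.92; AND[min(a, b)] → w = 0.06
R3: idle=0.67, normal=0.28; AND[min(a, b)] → w = 0.28
R4: ¬mid=1−0.33=0.67, moderate=0.89, cold=0.83; AND[min(a, b)] → w = 0.67
R5: mid=0.33, idle=0.67; AND[min(a, b)] → w = 0.33
Rules with consequent 'small': {R2, R3, R4, R5} → strengths 0.06, 0.28, 0.67, 0.33
Aggregate via t-conorm [max(a, b)]: 0.67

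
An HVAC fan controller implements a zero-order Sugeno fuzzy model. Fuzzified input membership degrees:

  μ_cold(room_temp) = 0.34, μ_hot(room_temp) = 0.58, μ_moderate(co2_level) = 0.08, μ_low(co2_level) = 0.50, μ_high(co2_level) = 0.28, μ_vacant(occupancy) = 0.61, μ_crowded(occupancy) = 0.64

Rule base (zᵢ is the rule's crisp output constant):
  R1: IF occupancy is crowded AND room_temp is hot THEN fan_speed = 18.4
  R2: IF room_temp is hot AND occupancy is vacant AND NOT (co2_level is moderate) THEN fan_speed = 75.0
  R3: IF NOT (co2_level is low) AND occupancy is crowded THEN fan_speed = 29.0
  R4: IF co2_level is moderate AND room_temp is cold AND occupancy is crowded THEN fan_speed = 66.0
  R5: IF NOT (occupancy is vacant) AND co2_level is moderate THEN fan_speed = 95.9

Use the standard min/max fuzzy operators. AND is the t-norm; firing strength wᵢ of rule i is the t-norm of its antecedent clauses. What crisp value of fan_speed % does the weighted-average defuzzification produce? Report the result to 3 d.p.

R1 (z=18.4): crowded=0.64, hot=0.58; AND[min(a, b)] → w = 0.58
R2 (z=75.0): hot=0.58, vacant=0.61, ¬moderate=1−0.08=0.92; AND[min(a, b)] → w = 0.58
R3 (z=29.0): ¬low=1−0.50=0.50, crowded=0.64; AND[min(a, b)] → w = 0.50
R4 (z=66.0): moderate=0.08, cold=0.34, crowded=0.64; AND[min(a, b)] → w = 0.08
R5 (z=95.9): ¬vacant=1−0.61=0.39, moderate=0.08; AND[min(a, b)] → w = 0.08
Weighted average = (0.58·18.4 + 0.58·75.0 + 0.50·29.0 + 0.08·66.0 + 0.08·95.9) / (0.58 + 0.58 + 0.50 + 0.08 + 0.08)
  = 81.6240 / 1.8200 = 44.848

44.848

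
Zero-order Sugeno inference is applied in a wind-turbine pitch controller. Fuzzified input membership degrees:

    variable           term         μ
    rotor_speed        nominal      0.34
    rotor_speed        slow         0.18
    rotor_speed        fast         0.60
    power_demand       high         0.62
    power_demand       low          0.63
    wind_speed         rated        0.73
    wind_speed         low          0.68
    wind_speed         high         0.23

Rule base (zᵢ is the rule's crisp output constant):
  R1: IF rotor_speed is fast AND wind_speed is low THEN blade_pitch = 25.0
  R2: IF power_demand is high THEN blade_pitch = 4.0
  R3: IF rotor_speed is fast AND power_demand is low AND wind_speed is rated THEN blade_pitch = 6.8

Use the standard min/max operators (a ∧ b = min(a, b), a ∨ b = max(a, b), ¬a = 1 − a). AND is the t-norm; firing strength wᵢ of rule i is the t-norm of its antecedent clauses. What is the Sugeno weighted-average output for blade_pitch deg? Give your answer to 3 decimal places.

11.846

R1 (z=25.0): fast=0.60, low=0.68; AND[min(a, b)] → w = 0.60
R2 (z=4.0): high=0.62 → w = 0.62
R3 (z=6.8): fast=0.60, low=0.63, rated=0.73; AND[min(a, b)] → w = 0.60
Weighted average = (0.60·25.0 + 0.62·4.0 + 0.60·6.8) / (0.60 + 0.62 + 0.60)
  = 21.5600 / 1.8200 = 11.846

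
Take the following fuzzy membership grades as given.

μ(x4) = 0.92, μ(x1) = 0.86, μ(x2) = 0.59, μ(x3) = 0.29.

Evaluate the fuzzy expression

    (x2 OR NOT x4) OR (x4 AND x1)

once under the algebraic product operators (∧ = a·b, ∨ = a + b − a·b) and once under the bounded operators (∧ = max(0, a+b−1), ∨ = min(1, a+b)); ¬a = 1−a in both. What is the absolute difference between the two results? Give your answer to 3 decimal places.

0.079

Under algebraic product:
  NOT x4 = 1 − 0.9200 = 0.0800
  x2 OR NOT x4 = a + b − a·b on (0.5900, 0.0800) = 0.6228
  x4 AND x1 = a·b on (0.9200, 0.8600) = 0.7912
  (x2 OR NOT x4) OR (x4 AND x1) = a + b − a·b on (0.6228, 0.7912) = 0.9212
  → value = 0.9212
Under bounded:
  NOT x4 = 1 − 0.92 = 0.08
  x2 OR NOT x4 = min(1, a+b) on (0.59, 0.08) = 0.67
  x4 AND x1 = max(0, a+b−1) on (0.92, 0.86) = 0.78
  (x2 OR NOT x4) OR (x4 AND x1) = min(1, a+b) on (0.67, 0.78) = 1.00
  → value = 1.0000
|0.9212 − 1.0000| = 0.079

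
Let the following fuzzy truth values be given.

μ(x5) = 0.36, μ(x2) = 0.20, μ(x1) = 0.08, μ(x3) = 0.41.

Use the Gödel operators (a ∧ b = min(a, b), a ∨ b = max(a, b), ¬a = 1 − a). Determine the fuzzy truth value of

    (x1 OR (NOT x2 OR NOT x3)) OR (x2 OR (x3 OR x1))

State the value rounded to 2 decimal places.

0.80

NOT x2 = 1 − 0.20 = 0.80
NOT x3 = 1 − 0.41 = 0.59
NOT x2 OR NOT x3 = max(a, b) on (0.80, 0.59) = 0.80
x1 OR (NOT x2 OR NOT x3) = max(a, b) on (0.08, 0.80) = 0.80
x3 OR x1 = max(a, b) on (0.41, 0.08) = 0.41
x2 OR (x3 OR x1) = max(a, b) on (0.20, 0.41) = 0.41
(x1 OR (NOT x2 OR NOT x3)) OR (x2 OR (x3 OR x1)) = max(a, b) on (0.80, 0.41) = 0.80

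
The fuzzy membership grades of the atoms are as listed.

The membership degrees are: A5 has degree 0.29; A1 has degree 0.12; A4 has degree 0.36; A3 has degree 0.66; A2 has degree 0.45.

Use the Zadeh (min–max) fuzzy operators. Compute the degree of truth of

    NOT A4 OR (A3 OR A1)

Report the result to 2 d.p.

NOT A4 = 1 − 0.36 = 0.64
A3 OR A1 = max(a, b) on (0.66, 0.12) = 0.66
NOT A4 OR (A3 OR A1) = max(a, b) on (0.64, 0.66) = 0.66

0.66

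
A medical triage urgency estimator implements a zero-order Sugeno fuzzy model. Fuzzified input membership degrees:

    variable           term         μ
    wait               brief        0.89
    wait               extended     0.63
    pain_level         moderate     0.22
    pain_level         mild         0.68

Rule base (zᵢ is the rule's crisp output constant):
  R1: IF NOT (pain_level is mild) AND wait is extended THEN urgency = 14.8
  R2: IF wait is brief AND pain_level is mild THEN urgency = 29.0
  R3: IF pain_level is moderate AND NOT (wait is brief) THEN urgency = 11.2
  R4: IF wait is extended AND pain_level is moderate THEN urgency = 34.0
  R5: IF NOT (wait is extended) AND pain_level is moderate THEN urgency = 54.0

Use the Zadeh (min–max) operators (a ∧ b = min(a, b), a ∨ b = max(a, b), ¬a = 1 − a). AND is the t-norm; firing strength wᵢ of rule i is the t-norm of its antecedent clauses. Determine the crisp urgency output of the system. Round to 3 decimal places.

29.063

R1 (z=14.8): ¬mild=1−0.68=0.32, extended=0.63; AND[min(a, b)] → w = 0.32
R2 (z=29.0): brief=0.89, mild=0.68; AND[min(a, b)] → w = 0.68
R3 (z=11.2): moderate=0.22, ¬brief=1−0.89=0.11; AND[min(a, b)] → w = 0.11
R4 (z=34.0): extended=0.63, moderate=0.22; AND[min(a, b)] → w = 0.22
R5 (z=54.0): ¬extended=1−0.63=0.37, moderate=0.22; AND[min(a, b)] → w = 0.22
Weighted average = (0.32·14.8 + 0.68·29.0 + 0.11·11.2 + 0.22·34.0 + 0.22·54.0) / (0.32 + 0.68 + 0.11 + 0.22 + 0.22)
  = 45.0480 / 1.5500 = 29.063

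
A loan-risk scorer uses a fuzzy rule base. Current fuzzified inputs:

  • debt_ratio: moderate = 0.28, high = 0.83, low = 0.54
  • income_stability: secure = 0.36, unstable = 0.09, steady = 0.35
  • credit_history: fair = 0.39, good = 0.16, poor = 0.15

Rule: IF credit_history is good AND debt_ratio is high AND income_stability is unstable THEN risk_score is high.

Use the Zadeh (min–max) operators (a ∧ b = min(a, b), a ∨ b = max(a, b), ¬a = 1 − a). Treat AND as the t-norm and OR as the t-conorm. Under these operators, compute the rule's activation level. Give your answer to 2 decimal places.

0.09

firing strength: good=0.16, high=0.83, unstable=0.09; AND[min(a, b)] → w = 0.09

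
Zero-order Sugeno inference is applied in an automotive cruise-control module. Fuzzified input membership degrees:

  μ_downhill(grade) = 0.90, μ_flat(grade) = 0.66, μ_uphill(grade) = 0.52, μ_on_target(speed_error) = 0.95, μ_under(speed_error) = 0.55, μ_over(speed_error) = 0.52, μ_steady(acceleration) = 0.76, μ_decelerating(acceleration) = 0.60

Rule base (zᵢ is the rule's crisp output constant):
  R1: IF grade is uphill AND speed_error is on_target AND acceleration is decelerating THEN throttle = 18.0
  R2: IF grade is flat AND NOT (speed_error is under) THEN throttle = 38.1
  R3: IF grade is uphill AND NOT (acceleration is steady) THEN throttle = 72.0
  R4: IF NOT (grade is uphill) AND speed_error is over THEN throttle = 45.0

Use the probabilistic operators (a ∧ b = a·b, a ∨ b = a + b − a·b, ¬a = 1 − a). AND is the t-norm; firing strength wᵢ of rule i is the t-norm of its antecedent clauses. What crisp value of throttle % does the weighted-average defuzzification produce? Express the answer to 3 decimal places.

R1 (z=18.0): uphill=0.52, on_target=0.95, decelerating=0.60; AND[a·b] → w = 0.2964
R2 (z=38.1): flat=0.66, ¬under=1−0.55=0.45; AND[a·b] → w = 0.2970
R3 (z=72.0): uphill=0.52, ¬steady=1−0.76=0.24; AND[a·b] → w = 0.1248
R4 (z=45.0): ¬uphill=1−0.52=0.48, over=0.52; AND[a·b] → w = 0.2496
Weighted average = (0.2964·18.0 + 0.2970·38.1 + 0.1248·72.0 + 0.2496·45.0) / (0.2964 + 0.2970 + 0.1248 + 0.2496)
  = 36.8685 / 0.9678 = 38.095

38.095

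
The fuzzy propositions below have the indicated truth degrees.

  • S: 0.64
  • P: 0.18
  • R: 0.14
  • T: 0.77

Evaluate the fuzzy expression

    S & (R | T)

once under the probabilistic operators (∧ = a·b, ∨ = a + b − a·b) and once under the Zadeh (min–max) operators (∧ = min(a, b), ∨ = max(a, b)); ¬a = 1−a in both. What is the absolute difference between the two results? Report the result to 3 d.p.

0.127

Under probabilistic:
  R | T = a + b − a·b on (0.1400, 0.7700) = 0.8022
  S & (R | T) = a·b on (0.6400, 0.8022) = 0.5134
  → value = 0.5134
Under Zadeh (min–max):
  R | T = max(a, b) on (0.14, 0.77) = 0.77
  S & (R | T) = min(a, b) on (0.64, 0.77) = 0.64
  → value = 0.6400
|0.5134 − 0.6400| = 0.127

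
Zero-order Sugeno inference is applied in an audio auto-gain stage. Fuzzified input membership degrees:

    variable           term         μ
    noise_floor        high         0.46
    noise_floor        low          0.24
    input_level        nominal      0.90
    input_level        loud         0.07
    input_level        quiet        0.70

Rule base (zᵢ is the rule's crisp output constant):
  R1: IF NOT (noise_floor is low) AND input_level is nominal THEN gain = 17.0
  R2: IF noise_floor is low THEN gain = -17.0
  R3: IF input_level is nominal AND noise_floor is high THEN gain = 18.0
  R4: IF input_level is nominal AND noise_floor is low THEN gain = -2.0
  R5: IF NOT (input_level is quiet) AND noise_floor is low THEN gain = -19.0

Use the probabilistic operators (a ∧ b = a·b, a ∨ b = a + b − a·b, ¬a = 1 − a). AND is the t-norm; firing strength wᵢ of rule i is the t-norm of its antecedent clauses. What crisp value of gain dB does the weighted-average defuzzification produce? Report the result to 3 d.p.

R1 (z=17.0): ¬low=1−0.24=0.76, nominal=0.90; AND[a·b] → w = 0.6840
R2 (z=-17.0): low=0.24 → w = 0.2400
R3 (z=18.0): nominal=0.90, high=0.46; AND[a·b] → w = 0.4140
R4 (z=-2.0): nominal=0.90, low=0.24; AND[a·b] → w = 0.2160
R5 (z=-19.0): ¬quiet=1−0.70=0.30, low=0.24; AND[a·b] → w = 0.0720
Weighted average = (0.6840·17.0 + 0.2400·-17.0 + 0.4140·18.0 + 0.2160·-2.0 + 0.0720·-19.0) / (0.6840 + 0.2400 + 0.4140 + 0.2160 + 0.0720)
  = 13.2000 / 1.6260 = 8.118

8.118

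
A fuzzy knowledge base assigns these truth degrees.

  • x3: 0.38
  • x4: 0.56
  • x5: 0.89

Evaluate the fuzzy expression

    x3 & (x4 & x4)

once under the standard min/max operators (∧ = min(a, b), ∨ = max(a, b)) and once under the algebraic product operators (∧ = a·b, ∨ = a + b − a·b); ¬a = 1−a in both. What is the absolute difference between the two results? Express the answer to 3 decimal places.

0.261

Under standard min/max:
  x4 & x4 = min(a, b) on (0.56, 0.56) = 0.56
  x3 & (x4 & x4) = min(a, b) on (0.38, 0.56) = 0.38
  → value = 0.3800
Under algebraic product:
  x4 & x4 = a·b on (0.5600, 0.5600) = 0.3136
  x3 & (x4 & x4) = a·b on (0.3800, 0.3136) = 0.1192
  → value = 0.1192
|0.3800 − 0.1192| = 0.261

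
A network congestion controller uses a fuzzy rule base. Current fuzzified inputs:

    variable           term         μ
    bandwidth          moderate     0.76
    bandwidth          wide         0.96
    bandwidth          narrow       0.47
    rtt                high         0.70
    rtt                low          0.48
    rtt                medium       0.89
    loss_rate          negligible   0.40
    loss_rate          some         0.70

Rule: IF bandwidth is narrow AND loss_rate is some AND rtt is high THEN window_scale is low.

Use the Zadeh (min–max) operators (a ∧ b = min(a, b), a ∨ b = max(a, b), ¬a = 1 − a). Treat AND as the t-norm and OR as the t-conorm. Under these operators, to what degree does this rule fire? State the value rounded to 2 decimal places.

firing strength: narrow=0.47, some=0.70, high=0.70; AND[min(a, b)] → w = 0.47

0.47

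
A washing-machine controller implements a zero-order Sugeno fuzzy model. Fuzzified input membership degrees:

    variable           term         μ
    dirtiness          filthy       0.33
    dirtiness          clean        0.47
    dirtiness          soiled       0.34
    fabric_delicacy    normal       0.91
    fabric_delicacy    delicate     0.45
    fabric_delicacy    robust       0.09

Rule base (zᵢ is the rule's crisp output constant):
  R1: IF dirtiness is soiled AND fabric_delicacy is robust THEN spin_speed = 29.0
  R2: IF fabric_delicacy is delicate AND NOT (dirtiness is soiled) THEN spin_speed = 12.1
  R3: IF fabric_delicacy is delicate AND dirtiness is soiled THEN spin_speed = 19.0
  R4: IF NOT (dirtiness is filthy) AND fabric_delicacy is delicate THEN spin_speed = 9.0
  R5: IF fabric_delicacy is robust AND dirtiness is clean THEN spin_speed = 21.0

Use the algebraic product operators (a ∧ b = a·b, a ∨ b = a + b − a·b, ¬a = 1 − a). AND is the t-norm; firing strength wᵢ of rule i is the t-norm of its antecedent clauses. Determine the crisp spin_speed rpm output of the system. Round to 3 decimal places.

R1 (z=29.0): soiled=0.34, robust=0.09; AND[a·b] → w = 0.0306
R2 (z=12.1): delicate=0.45, ¬soiled=1−0.34=0.66; AND[a·b] → w = 0.2970
R3 (z=19.0): delicate=0.45, soiled=0.34; AND[a·b] → w = 0.1530
R4 (z=9.0): ¬filthy=1−0.33=0.67, delicate=0.45; AND[a·b] → w = 0.3015
R5 (z=21.0): robust=0.09, clean=0.47; AND[a·b] → w = 0.0423
Weighted average = (0.0306·29.0 + 0.2970·12.1 + 0.1530·19.0 + 0.3015·9.0 + 0.0423·21.0) / (0.0306 + 0.2970 + 0.1530 + 0.3015 + 0.0423)
  = 10.9899 / 0.8244 = 13.331

13.331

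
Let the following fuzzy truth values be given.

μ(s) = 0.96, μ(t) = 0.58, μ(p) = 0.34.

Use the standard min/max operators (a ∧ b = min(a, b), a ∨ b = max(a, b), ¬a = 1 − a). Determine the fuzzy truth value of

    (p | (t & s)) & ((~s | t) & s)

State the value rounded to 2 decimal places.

0.58

t & s = min(a, b) on (0.58, 0.96) = 0.58
p | (t & s) = max(a, b) on (0.34, 0.58) = 0.58
~s = 1 − 0.96 = 0.04
~s | t = max(a, b) on (0.04, 0.58) = 0.58
(~s | t) & s = min(a, b) on (0.58, 0.96) = 0.58
(p | (t & s)) & ((~s | t) & s) = min(a, b) on (0.58, 0.58) = 0.58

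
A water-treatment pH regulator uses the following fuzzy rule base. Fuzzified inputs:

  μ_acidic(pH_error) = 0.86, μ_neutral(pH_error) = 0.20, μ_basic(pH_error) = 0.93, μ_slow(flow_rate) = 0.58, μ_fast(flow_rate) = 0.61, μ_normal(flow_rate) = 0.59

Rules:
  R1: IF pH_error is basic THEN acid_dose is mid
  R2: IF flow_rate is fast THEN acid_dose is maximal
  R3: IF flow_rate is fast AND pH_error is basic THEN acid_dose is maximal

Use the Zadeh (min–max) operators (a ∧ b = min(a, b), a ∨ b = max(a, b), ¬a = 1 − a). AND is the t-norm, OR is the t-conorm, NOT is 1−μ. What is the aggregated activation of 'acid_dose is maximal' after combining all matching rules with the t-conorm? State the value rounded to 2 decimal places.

0.61

R1: basic=0.93 → w = 0.93
R2: fast=0.61 → w = 0.61
R3: fast=0.61, basic=0.93; AND[min(a, b)] → w = 0.61
Rules with consequent 'maximal': {R2, R3} → strengths 0.61, 0.61
Aggregate via t-conorm [max(a, b)]: 0.61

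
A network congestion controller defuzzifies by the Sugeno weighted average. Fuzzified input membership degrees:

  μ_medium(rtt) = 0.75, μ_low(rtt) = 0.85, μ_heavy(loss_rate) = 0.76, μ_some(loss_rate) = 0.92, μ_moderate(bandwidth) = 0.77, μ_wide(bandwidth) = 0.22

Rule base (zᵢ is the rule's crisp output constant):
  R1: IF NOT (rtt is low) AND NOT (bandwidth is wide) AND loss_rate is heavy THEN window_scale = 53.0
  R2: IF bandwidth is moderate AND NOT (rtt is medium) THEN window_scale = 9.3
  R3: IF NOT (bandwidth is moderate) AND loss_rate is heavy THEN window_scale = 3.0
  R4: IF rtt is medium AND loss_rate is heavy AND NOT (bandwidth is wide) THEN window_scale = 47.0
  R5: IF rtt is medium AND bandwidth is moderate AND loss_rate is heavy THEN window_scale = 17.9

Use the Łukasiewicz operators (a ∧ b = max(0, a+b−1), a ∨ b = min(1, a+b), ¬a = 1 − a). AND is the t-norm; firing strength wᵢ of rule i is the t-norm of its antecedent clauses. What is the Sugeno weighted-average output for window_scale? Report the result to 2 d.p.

R1 (z=53.0): ¬low=1−0.85=0.15, ¬wide=1−0.22=0.78, heavy=0.76; AND[max(0, a+b−1)] → w = 0.00
R2 (z=9.3): moderate=0.77, ¬medium=1−0.75=0.25; AND[max(0, a+b−1)] → w = 0.02
R3 (z=3.0): ¬moderate=1−0.77=0.23, heavy=0.76; AND[max(0, a+b−1)] → w = 0.00
R4 (z=47.0): medium=0.75, heavy=0.76, ¬wide=1−0.22=0.78; AND[max(0, a+b−1)] → w = 0.29
R5 (z=17.9): medium=0.75, moderate=0.77, heavy=0.76; AND[max(0, a+b−1)] → w = 0.28
Weighted average = (0.00·53.0 + 0.02·9.3 + 0.00·3.0 + 0.29·47.0 + 0.28·17.9) / (0.00 + 0.02 + 0.00 + 0.29 + 0.28)
  = 18.8280 / 0.5900 = 31.91

31.91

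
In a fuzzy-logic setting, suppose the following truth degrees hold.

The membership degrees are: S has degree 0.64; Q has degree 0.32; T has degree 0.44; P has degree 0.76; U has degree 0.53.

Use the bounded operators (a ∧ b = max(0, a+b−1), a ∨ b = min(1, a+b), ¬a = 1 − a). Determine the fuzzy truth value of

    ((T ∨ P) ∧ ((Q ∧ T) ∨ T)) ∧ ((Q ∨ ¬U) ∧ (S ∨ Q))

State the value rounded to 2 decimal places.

T ∨ P = min(1, a+b) on (0.44, 0.76) = 1.00
Q ∧ T = max(0, a+b−1) on (0.32, 0.44) = 0.00
(Q ∧ T) ∨ T = min(1, a+b) on (0.00, 0.44) = 0.44
(T ∨ P) ∧ ((Q ∧ T) ∨ T) = max(0, a+b−1) on (1.00, 0.44) = 0.44
¬U = 1 − 0.53 = 0.47
Q ∨ ¬U = min(1, a+b) on (0.32, 0.47) = 0.79
S ∨ Q = min(1, a+b) on (0.64, 0.32) = 0.96
(Q ∨ ¬U) ∧ (S ∨ Q) = max(0, a+b−1) on (0.79, 0.96) = 0.75
((T ∨ P) ∧ ((Q ∧ T) ∨ T)) ∧ ((Q ∨ ¬U) ∧ (S ∨ Q)) = max(0, a+b−1) on (0.44, 0.75) = 0.19

0.19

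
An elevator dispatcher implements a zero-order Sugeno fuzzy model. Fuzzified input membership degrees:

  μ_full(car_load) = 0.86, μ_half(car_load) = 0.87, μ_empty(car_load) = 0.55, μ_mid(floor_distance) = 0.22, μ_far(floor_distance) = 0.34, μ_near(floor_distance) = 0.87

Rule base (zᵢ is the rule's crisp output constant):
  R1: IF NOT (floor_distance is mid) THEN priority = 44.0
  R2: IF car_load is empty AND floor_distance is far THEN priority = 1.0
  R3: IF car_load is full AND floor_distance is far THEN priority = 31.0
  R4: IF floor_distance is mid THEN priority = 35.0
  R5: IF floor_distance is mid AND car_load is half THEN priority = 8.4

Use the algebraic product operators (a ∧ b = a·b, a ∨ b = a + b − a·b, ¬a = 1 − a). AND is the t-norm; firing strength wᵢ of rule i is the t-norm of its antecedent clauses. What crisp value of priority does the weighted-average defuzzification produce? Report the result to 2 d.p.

R1 (z=44.0): ¬mid=1−0.22=0.78 → w = 0.7800
R2 (z=1.0): empty=0.55, far=0.34; AND[a·b] → w = 0.1870
R3 (z=31.0): full=0.86, far=0.34; AND[a·b] → w = 0.2924
R4 (z=35.0): mid=0.22 → w = 0.2200
R5 (z=8.4): mid=0.22, half=0.87; AND[a·b] → w = 0.1914
Weighted average = (0.7800·44.0 + 0.1870·1.0 + 0.2924·31.0 + 0.2200·35.0 + 0.1914·8.4) / (0.7800 + 0.1870 + 0.2924 + 0.2200 + 0.1914)
  = 52.8792 / 1.6708 = 31.65

31.65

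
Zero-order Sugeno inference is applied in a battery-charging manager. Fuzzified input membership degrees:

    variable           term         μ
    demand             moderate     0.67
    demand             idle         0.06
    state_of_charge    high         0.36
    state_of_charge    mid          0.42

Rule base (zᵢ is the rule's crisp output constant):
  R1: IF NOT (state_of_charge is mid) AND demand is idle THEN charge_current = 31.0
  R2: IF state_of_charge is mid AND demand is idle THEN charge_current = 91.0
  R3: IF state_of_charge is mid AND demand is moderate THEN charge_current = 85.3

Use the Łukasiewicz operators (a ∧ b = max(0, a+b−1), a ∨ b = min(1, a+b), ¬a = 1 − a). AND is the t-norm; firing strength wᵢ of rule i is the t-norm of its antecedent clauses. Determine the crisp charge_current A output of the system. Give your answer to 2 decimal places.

R1 (z=31.0): ¬mid=1−0.42=0.58, idle=0.06; AND[max(0, a+b−1)] → w = 0.00
R2 (z=91.0): mid=0.42, idle=0.06; AND[max(0, a+b−1)] → w = 0.00
R3 (z=85.3): mid=0.42, moderate=0.67; AND[max(0, a+b−1)] → w = 0.09
Weighted average = (0.00·31.0 + 0.00·91.0 + 0.09·85.3) / (0.00 + 0.00 + 0.09)
  = 7.6770 / 0.0900 = 85.30

85.30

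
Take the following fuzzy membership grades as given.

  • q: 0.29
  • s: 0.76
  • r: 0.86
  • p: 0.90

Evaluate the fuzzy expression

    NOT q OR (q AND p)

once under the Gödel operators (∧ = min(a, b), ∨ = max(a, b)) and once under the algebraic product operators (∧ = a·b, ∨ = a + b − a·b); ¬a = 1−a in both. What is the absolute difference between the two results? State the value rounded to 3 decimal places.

Under Gödel:
  NOT q = 1 − 0.29 = 0.71
  q AND p = min(a, b) on (0.29, 0.90) = 0.29
  NOT q OR (q AND p) = max(a, b) on (0.71, 0.29) = 0.71
  → value = 0.7100
Under algebraic product:
  NOT q = 1 − 0.2900 = 0.7100
  q AND p = a·b on (0.2900, 0.9000) = 0.2610
  NOT q OR (q AND p) = a + b − a·b on (0.7100, 0.2610) = 0.7857
  → value = 0.7857
|0.7100 − 0.7857| = 0.076

0.076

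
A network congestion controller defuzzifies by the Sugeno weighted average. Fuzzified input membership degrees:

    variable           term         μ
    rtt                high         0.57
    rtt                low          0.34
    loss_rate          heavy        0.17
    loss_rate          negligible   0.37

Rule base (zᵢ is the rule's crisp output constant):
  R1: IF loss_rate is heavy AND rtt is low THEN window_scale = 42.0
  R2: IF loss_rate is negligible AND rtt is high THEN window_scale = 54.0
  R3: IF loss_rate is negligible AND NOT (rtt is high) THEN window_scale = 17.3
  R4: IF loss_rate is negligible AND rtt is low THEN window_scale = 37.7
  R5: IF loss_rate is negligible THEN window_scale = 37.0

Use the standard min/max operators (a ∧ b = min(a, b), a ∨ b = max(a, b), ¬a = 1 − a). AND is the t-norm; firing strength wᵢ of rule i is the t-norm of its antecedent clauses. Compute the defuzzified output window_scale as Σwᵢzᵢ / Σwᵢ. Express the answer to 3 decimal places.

R1 (z=42.0): heavy=0.17, low=0.34; AND[min(a, b)] → w = 0.17
R2 (z=54.0): negligible=0.37, high=0.57; AND[min(a, b)] → w = 0.37
R3 (z=17.3): negligible=0.37, ¬high=1−0.57=0.43; AND[min(a, b)] → w = 0.37
R4 (z=37.7): negligible=0.37, low=0.34; AND[min(a, b)] → w = 0.34
R5 (z=37.0): negligible=0.37 → w = 0.37
Weighted average = (0.17·42.0 + 0.37·54.0 + 0.37·17.3 + 0.34·37.7 + 0.37·37.0) / (0.17 + 0.37 + 0.37 + 0.34 + 0.37)
  = 60.0290 / 1.6200 = 37.055

37.055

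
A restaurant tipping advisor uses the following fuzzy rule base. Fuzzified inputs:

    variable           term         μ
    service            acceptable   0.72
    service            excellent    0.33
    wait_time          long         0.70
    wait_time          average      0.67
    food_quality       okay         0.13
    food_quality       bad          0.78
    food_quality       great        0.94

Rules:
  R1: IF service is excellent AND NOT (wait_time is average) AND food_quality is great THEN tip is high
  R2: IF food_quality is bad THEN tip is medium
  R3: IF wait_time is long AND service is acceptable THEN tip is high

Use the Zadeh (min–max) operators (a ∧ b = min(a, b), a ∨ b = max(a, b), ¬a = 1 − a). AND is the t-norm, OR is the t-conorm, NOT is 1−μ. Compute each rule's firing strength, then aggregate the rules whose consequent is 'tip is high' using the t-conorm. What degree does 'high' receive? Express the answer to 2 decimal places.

R1: excellent=0.33, ¬average=1−0.67=0.33, great=0.94; AND[min(a, b)] → w = 0.33
R2: bad=0.78 → w = 0.78
R3: long=0.70, acceptable=0.72; AND[min(a, b)] → w = 0.70
Rules with consequent 'high': {R1, R3} → strengths 0.33, 0.70
Aggregate via t-conorm [max(a, b)]: 0.70

0.70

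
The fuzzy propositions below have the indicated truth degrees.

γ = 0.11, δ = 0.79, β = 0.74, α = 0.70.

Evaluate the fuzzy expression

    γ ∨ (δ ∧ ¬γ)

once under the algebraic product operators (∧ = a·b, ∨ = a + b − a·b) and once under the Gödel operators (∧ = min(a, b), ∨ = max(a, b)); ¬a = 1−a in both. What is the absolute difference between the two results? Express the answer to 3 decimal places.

Under algebraic product:
  ¬γ = 1 − 0.1100 = 0.8900
  δ ∧ ¬γ = a·b on (0.7900, 0.8900) = 0.7031
  γ ∨ (δ ∧ ¬γ) = a + b − a·b on (0.1100, 0.7031) = 0.7358
  → value = 0.7358
Under Gödel:
  ¬γ = 1 − 0.11 = 0.89
  δ ∧ ¬γ = min(a, b) on (0.79, 0.89) = 0.79
  γ ∨ (δ ∧ ¬γ) = max(a, b) on (0.11, 0.79) = 0.79
  → value = 0.7900
|0.7358 − 0.7900| = 0.054

0.054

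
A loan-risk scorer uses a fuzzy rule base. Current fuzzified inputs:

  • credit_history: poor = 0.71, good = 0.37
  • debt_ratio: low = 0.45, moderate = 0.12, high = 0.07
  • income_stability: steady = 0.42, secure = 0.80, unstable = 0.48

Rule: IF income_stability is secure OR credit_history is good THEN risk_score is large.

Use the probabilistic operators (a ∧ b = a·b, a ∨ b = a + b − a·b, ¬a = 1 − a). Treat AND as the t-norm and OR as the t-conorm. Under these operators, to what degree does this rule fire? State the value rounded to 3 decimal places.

0.874

firing strength: secure=0.80, good=0.37; OR[a + b − a·b] → w = 0.8740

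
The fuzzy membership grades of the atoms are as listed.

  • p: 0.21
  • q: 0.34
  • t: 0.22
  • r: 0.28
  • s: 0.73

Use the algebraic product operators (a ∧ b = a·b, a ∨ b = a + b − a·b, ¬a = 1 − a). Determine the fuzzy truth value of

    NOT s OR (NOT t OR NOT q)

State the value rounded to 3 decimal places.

NOT s = 1 − 0.7300 = 0.2700
NOT t = 1 − 0.2200 = 0.7800
NOT q = 1 − 0.3400 = 0.6600
NOT t OR NOT q = a + b − a·b on (0.7800, 0.6600) = 0.9252
NOT s OR (NOT t OR NOT q) = a + b − a·b on (0.2700, 0.9252) = 0.9454

0.945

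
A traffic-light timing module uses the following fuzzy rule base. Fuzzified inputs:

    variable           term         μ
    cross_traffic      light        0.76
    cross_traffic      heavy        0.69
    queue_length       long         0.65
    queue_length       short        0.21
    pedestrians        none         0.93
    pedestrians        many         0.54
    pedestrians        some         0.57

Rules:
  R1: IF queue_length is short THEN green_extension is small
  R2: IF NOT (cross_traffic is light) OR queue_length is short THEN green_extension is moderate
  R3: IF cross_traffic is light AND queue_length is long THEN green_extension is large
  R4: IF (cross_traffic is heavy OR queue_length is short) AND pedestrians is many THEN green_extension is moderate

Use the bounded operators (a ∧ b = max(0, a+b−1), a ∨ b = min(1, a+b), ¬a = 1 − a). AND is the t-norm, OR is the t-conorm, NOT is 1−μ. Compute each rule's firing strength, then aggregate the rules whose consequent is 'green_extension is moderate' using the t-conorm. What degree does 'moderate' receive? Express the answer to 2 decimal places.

R1: short=0.21 → w = 0.21
R2: ¬light=1−0.76=0.24, short=0.21; OR[min(1, a+b)] → w = 0.45
R3: light=0.76, long=0.65; AND[max(0, a+b−1)] → w = 0.41
R4: (heavy=0.69 OR short=0.21) = 0.90; AND[max(0, a+b−1)] with many=0.54 → w = 0.44
Rules with consequent 'moderate': {R2, R4} → strengths 0.45, 0.44
Aggregate via t-conorm [min(1, a+b)]: 0.89

0.89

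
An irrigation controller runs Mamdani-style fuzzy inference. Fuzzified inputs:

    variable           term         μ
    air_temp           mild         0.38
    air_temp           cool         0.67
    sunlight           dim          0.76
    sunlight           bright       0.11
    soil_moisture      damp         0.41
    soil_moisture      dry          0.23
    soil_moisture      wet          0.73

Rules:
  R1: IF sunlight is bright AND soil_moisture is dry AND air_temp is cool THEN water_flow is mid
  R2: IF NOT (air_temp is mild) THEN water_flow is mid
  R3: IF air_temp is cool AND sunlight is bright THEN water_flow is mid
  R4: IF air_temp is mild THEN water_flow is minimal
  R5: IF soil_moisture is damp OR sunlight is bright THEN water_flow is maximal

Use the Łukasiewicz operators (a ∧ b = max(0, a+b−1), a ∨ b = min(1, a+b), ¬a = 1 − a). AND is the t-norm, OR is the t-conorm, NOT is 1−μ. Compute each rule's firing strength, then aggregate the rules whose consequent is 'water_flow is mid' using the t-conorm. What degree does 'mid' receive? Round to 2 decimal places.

0.62

R1: bright=0.11, dry=0.23, cool=0.67; AND[max(0, a+b−1)] → w = 0.00
R2: ¬mild=1−0.38=0.62 → w = 0.62
R3: cool=0.67, bright=0.11; AND[max(0, a+b−1)] → w = 0.00
R4: mild=0.38 → w = 0.38
R5: damp=0.41, bright=0.11; OR[min(1, a+b)] → w = 0.52
Rules with consequent 'mid': {R1, R2, R3} → strengths 0.00, 0.62, 0.00
Aggregate via t-conorm [min(1, a+b)]: 0.62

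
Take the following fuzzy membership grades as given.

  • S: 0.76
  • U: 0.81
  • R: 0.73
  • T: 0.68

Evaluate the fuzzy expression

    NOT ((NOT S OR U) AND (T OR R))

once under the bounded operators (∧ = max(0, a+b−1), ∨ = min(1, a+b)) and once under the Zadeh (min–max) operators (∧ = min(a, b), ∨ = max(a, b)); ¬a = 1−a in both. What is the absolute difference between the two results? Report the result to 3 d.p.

Under bounded:
  NOT S = 1 − 0.76 = 0.24
  NOT S OR U = min(1, a+b) on (0.24, 0.81) = 1.00
  T OR R = min(1, a+b) on (0.68, 0.73) = 1.00
  (NOT S OR U) AND (T OR R) = max(0, a+b−1) on (1.00, 1.00) = 1.00
  NOT ((NOT S OR U) AND (T OR R)) = 1 − 1.00 = 0.00
  → value = 0.0000
Under Zadeh (min–max):
  NOT S = 1 − 0.76 = 0.24
  NOT S OR U = max(a, b) on (0.24, 0.81) = 0.81
  T OR R = max(a, b) on (0.68, 0.73) = 0.73
  (NOT S OR U) AND (T OR R) = min(a, b) on (0.81, 0.73) = 0.73
  NOT ((NOT S OR U) AND (T OR R)) = 1 − 0.73 = 0.27
  → value = 0.2700
|0.0000 − 0.2700| = 0.270

0.270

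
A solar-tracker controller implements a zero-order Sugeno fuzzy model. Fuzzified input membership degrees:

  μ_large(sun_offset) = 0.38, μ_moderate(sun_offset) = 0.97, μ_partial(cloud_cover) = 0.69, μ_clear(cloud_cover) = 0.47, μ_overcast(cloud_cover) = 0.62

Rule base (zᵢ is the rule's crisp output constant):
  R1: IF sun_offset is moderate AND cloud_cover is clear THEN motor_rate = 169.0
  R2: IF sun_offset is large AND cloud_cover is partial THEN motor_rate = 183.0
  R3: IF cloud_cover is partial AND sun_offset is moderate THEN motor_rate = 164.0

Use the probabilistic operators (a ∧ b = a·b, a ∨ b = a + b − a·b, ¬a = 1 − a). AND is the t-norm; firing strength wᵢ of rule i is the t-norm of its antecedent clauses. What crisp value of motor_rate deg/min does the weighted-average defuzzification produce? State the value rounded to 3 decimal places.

169.234

R1 (z=169.0): moderate=0.97, clear=0.47; AND[a·b] → w = 0.4559
R2 (z=183.0): large=0.38, partial=0.69; AND[a·b] → w = 0.2622
R3 (z=164.0): partial=0.69, moderate=0.97; AND[a·b] → w = 0.6693
Weighted average = (0.4559·169.0 + 0.2622·183.0 + 0.6693·164.0) / (0.4559 + 0.2622 + 0.6693)
  = 234.7949 / 1.3874 = 169.234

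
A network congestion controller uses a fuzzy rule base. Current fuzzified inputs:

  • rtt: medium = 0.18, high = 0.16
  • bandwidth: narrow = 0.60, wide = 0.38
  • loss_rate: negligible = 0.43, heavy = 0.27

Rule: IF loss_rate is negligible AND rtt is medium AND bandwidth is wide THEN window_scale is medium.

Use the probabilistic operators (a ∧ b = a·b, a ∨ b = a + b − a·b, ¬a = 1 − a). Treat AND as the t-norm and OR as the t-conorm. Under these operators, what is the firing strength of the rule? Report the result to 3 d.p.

firing strength: negligible=0.43, medium=0.18, wide=0.38; AND[a·b] → w = 0.0294

0.029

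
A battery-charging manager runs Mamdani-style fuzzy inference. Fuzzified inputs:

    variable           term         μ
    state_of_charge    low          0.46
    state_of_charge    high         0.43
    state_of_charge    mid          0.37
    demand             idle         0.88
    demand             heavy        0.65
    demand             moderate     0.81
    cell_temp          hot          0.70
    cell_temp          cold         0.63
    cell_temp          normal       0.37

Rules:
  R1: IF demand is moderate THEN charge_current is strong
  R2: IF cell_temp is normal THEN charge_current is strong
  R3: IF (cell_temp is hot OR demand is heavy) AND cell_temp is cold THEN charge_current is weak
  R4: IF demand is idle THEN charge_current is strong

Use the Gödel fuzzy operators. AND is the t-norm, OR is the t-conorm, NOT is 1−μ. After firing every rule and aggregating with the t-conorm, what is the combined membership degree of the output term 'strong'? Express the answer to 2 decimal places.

0.88

R1: moderate=0.81 → w = 0.81
R2: normal=0.37 → w = 0.37
R3: (hot=0.70 OR heavy=0.65) = 0.70; AND[min(a, b)] with cold=0.63 → w = 0.63
R4: idle=0.88 → w = 0.88
Rules with consequent 'strong': {R1, R2, R4} → strengths 0.81, 0.37, 0.88
Aggregate via t-conorm [max(a, b)]: 0.88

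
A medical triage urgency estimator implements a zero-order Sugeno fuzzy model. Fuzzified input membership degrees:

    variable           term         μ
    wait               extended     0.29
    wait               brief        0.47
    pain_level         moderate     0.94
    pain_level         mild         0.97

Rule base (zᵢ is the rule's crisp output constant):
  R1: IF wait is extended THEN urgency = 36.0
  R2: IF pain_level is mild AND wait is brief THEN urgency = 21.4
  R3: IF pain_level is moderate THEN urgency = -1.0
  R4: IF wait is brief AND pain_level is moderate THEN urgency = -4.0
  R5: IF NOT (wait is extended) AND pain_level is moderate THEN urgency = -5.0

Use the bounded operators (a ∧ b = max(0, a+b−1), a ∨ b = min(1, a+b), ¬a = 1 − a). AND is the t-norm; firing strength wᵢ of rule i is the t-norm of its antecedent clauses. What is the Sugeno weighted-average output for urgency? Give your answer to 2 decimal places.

R1 (z=36.0): extended=0.29 → w = 0.29
R2 (z=21.4): mild=0.97, brief=0.47; AND[max(0, a+b−1)] → w = 0.44
R3 (z=-1.0): moderate=0.94 → w = 0.94
R4 (z=-4.0): brief=0.47, moderate=0.94; AND[max(0, a+b−1)] → w = 0.41
R5 (z=-5.0): ¬extended=1−0.29=0.71, moderate=0.94; AND[max(0, a+b−1)] → w = 0.65
Weighted average = (0.29·36.0 + 0.44·21.4 + 0.94·-1.0 + 0.41·-4.0 + 0.65·-5.0) / (0.29 + 0.44 + 0.94 + 0.41 + 0.65)
  = 14.0260 / 2.7300 = 5.14

5.14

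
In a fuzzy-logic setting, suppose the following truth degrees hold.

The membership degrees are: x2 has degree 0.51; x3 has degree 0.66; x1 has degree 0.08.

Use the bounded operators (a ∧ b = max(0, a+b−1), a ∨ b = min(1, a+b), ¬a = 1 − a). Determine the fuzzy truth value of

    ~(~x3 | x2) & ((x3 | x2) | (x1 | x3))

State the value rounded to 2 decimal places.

~x3 = 1 − 0.66 = 0.34
~x3 | x2 = min(1, a+b) on (0.34, 0.51) = 0.85
~(~x3 | x2) = 1 − 0.85 = 0.15
x3 | x2 = min(1, a+b) on (0.66, 0.51) = 1.00
x1 | x3 = min(1, a+b) on (0.08, 0.66) = 0.74
(x3 | x2) | (x1 | x3) = min(1, a+b) on (1.00, 0.74) = 1.00
~(~x3 | x2) & ((x3 | x2) | (x1 | x3)) = max(0, a+b−1) on (0.15, 1.00) = 0.15

0.15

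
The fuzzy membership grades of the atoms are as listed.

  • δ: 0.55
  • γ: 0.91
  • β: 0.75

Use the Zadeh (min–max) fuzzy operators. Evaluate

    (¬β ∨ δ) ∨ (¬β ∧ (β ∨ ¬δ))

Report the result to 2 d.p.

¬β = 1 − 0.75 = 0.25
¬β ∨ δ = max(a, b) on (0.25, 0.55) = 0.55
¬β = 1 − 0.75 = 0.25
¬δ = 1 − 0.55 = 0.45
β ∨ ¬δ = max(a, b) on (0.75, 0.45) = 0.75
¬β ∧ (β ∨ ¬δ) = min(a, b) on (0.25, 0.75) = 0.25
(¬β ∨ δ) ∨ (¬β ∧ (β ∨ ¬δ)) = max(a, b) on (0.55, 0.25) = 0.55

0.55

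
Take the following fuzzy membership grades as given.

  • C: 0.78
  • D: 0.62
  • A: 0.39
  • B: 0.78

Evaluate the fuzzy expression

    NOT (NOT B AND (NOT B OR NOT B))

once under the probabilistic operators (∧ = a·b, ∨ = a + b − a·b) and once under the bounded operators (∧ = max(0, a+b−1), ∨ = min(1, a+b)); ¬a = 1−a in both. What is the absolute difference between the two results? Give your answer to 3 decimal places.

Under probabilistic:
  NOT B = 1 − 0.7800 = 0.2200
  NOT B = 1 − 0.7800 = 0.2200
  NOT B = 1 − 0.7800 = 0.2200
  NOT B OR NOT B = a + b − a·b on (0.2200, 0.2200) = 0.3916
  NOT B AND (NOT B OR NOT B) = a·b on (0.2200, 0.3916) = 0.0862
  NOT (NOT B AND (NOT B OR NOT B)) = 1 − 0.0862 = 0.9138
  → value = 0.9138
Under bounded:
  NOT B = 1 − 0.78 = 0.22
  NOT B = 1 − 0.78 = 0.22
  NOT B = 1 − 0.78 = 0.22
  NOT B OR NOT B = min(1, a+b) on (0.22, 0.22) = 0.44
  NOT B AND (NOT B OR NOT B) = max(0, a+b−1) on (0.22, 0.44) = 0.00
  NOT (NOT B AND (NOT B OR NOT B)) = 1 − 0.00 = 1.00
  → value = 1.0000
|0.9138 − 1.0000| = 0.086

0.086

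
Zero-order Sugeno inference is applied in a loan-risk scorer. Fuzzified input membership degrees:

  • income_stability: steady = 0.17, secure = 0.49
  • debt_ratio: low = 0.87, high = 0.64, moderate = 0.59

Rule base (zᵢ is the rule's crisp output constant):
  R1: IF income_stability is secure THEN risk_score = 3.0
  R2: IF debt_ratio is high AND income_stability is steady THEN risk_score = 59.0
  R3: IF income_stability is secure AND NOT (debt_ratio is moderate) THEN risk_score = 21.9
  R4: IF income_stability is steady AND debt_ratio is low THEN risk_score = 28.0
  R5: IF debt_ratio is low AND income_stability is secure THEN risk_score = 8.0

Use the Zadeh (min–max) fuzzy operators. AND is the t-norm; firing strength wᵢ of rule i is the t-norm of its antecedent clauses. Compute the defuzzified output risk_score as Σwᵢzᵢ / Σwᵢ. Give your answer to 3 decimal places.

16.855

R1 (z=3.0): secure=0.49 → w = 0.49
R2 (z=59.0): high=0.64, steady=0.17; AND[min(a, b)] → w = 0.17
R3 (z=21.9): secure=0.49, ¬moderate=1−0.59=0.41; AND[min(a, b)] → w = 0.41
R4 (z=28.0): steady=0.17, low=0.87; AND[min(a, b)] → w = 0.17
R5 (z=8.0): low=0.87, secure=0.49; AND[min(a, b)] → w = 0.49
Weighted average = (0.49·3.0 + 0.17·59.0 + 0.41·21.9 + 0.17·28.0 + 0.49·8.0) / (0.49 + 0.17 + 0.41 + 0.17 + 0.49)
  = 29.1590 / 1.7300 = 16.855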